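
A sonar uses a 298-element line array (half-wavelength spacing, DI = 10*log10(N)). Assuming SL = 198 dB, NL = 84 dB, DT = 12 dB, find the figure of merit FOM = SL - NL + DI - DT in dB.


Step 1: DI = 10*log10(298) = 24.74 dB
Step 2: FOM = SL - NL + DI - DT = 198 - 84 + 24.74 - 12 = 126.74

126.74 dB


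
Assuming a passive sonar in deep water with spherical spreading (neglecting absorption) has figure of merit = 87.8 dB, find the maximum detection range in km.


24.55 km


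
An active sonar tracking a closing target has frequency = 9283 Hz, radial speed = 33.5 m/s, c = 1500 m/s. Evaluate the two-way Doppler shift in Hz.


fd = 2*f*v/c = 2 * 9283 * 33.5 / 1500 = 414.64

414.64 Hz


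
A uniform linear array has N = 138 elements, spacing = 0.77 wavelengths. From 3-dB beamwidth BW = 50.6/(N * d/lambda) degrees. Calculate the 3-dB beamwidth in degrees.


0.48 deg


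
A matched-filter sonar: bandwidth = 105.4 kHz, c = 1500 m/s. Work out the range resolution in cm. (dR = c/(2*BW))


dR = c/(2*BW) = 1500 / (2 * 105.4e3) = 0.0071 m = 0.71 cm

0.71 cm


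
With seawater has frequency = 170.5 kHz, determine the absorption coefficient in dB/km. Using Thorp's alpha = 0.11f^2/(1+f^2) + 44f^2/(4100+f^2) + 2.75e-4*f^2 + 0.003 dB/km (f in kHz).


46.669 dB/km


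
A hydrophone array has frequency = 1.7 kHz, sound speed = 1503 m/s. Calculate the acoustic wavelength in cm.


88.41 cm


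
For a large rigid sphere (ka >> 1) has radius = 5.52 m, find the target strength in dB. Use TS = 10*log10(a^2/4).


8.82 dB


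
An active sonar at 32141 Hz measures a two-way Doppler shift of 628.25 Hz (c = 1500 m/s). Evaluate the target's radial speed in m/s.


From fd = 2*f*v/c, v = c*fd/(2*f) = 1500 * 628.25 / (2*32141) = 14.66

14.66 m/s


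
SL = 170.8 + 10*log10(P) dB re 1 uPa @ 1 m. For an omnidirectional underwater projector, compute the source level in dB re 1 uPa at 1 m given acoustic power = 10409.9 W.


210.97 dB


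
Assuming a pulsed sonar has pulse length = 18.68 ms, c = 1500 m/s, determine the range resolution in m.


dR = c*tau/2 = 1500 * 18.68e-3 / 2 = 14.01

14.01 m


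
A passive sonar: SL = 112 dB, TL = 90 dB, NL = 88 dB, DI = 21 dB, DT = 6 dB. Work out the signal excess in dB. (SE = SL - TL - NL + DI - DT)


SE = SL - TL - NL + DI - DT = 112 - 90 - 88 + 21 - 6 = -51

-51 dB


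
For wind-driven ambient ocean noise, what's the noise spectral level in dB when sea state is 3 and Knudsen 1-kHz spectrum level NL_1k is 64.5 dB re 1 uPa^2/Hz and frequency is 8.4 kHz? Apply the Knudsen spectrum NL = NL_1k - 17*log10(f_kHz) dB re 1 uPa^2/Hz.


NL = NL_1k - 17*log10(f_kHz) = 64.5 - 17*log10(8.4) = 64.5 - (15.71) = 48.79

48.79 dB


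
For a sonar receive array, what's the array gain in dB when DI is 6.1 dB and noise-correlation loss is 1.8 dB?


4.3 dB


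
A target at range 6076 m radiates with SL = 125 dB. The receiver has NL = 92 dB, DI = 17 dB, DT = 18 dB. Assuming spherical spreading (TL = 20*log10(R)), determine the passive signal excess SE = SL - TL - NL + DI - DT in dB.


-43.67 dB


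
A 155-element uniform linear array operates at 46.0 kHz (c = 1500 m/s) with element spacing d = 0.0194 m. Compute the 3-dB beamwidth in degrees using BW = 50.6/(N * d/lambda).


Step 1: lambda = 1500/46000 = 0.03261 m
Step 2: d/lambda = 0.0194/0.03261 = 0.5949
Step 3: BW = 50.6/(N * d/lambda) = 50.6/(155 * 0.5949) = 0.55

0.55 deg


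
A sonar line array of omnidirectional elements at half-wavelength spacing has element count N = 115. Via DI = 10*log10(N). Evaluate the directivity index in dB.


DI = 10*log10(115) = 20.61

20.61 dB


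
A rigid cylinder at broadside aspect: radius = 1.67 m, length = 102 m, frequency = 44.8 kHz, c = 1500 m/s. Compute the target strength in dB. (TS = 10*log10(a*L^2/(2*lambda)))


lambda = 1500/44800 = 0.03348 m
TS = 10*log10(1.67*102^2/(2*0.03348)) = 54.14

54.14 dB


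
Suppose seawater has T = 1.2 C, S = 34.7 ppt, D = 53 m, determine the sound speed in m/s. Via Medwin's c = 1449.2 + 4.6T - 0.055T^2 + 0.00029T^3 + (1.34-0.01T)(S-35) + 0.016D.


c = 1449.2 + 4.6*1.2 - 0.055*1.2^2 + 0.00029*1.2^3 + (1.34 - 0.01*1.2)*(34.7 - 35) + 0.016*53 = 1455.09

1455.09 m/s


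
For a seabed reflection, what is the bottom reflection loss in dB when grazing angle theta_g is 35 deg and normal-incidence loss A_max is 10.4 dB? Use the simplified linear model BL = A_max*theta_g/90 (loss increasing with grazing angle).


4.04 dB


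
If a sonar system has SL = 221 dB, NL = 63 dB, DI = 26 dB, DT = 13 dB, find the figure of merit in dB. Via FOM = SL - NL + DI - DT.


FOM = SL - NL + DI - DT = 221 - 63 + 26 - 13 = 171

171 dB


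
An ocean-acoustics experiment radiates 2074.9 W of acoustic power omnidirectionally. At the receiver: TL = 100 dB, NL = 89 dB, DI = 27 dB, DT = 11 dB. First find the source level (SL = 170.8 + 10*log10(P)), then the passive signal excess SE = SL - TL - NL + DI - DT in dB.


Step 1: SL = 170.8 + 10*log10(2074.9) = 203.97 dB
Step 2: SE = SL - TL - NL + DI - DT = 203.97 - 100 - 89 + 27 - 11 = 30.97

30.97 dB


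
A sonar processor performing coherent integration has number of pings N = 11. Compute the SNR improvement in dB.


10.41 dB


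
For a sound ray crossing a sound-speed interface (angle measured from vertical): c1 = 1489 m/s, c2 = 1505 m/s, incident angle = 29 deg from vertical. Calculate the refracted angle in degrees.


sin(theta2) = (c2/c1)*sin(theta1) = (1505/1489)*sin(29 deg) = 0.49002
theta2 = arcsin(0.49002) = 29.34

29.34 deg


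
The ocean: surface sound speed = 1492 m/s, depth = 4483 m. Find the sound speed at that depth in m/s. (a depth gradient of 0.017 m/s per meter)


c = 1492 + 0.017 * 4483 = 1568.211

1568.211 m/s


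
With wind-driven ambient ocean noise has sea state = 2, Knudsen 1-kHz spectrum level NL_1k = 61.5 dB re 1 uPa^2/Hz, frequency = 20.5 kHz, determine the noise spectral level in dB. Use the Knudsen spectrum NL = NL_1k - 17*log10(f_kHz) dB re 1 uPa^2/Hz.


NL = NL_1k - 17*log10(f_kHz) = 61.5 - 17*log10(20.5) = 61.5 - (22.3) = 39.2

39.2 dB


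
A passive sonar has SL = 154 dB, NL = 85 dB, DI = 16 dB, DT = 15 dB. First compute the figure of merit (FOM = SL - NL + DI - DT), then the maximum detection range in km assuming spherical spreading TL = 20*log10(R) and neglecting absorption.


Step 1: FOM = SL - NL + DI - DT = 154 - 85 + 16 - 15 = 70 dB
Step 2: at max range FOM = TL = 20*log10(R), so R = 10^(70/20) = 3162.28 m = 3.16 km

3.16 km


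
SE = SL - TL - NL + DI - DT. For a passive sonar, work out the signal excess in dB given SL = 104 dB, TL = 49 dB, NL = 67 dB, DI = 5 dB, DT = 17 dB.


SE = SL - TL - NL + DI - DT = 104 - 49 - 67 + 5 - 17 = -24

-24 dB


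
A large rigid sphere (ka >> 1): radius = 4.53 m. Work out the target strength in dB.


TS = 10*log10(4.53^2 / 4) = 10*log10(5.130225) = 7.1

7.1 dB


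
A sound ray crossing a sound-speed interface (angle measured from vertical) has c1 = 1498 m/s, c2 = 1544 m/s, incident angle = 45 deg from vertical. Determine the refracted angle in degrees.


46.79 deg


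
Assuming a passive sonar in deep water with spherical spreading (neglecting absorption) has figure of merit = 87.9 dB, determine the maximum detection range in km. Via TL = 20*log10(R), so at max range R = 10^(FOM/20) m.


At max range FOM = TL, so 20*log10(R) = 87.9
R = 10^(87.9/20) = 24831.33 m = 24.83 km

24.83 km


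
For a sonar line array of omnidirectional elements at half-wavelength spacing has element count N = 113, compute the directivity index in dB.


20.53 dB


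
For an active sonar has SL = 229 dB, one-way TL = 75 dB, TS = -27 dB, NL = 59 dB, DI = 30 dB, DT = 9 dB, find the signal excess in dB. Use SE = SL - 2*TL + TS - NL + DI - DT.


SE = SL - 2*TL + TS - NL + DI - DT = 229 - 2*75 + (-27) - 59 + 30 - 9 = 14

14 dB


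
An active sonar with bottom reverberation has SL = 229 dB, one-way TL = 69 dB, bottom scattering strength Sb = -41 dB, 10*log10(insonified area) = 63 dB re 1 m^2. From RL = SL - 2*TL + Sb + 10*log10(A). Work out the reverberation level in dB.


RL = SL - 2*TL + Sb + 10*log10(A) = 229 - 2*69 + (-41) + 63 = 113

113 dB


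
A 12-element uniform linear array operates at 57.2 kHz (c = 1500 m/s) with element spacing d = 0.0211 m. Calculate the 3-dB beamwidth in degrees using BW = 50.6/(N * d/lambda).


Step 1: lambda = 1500/57200 = 0.02622 m
Step 2: d/lambda = 0.0211/0.02622 = 0.8047
Step 3: BW = 50.6/(N * d/lambda) = 50.6/(12 * 0.8047) = 5.24

5.24 deg


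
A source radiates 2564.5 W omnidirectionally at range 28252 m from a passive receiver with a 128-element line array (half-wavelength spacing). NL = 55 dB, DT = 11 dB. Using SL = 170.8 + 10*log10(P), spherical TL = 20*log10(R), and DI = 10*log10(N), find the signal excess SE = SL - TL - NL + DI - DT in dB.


70.94 dB


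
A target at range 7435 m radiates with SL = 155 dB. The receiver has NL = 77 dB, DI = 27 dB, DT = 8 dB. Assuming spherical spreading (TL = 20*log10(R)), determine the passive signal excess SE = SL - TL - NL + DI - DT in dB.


19.57 dB


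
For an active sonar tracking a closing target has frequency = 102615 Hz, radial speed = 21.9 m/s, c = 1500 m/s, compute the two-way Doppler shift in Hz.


fd = 2*f*v/c = 2 * 102615 * 21.9 / 1500 = 2996.36

2996.36 Hz


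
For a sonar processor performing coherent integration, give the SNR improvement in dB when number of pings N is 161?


Gain = 10*log10(161) = 22.07

22.07 dB


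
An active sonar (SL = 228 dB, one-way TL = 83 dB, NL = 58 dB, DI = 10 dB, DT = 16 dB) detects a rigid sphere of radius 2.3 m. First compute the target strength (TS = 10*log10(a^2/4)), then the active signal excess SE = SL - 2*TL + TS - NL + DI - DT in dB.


Step 1: TS = 10*log10(2.3^2/4) = 1.21 dB
Step 2: SE = SL - 2*TL + TS - NL + DI - DT = 228 - 2*83 + (1.21) - 58 + 10 - 16 = -0.79

-0.79 dB


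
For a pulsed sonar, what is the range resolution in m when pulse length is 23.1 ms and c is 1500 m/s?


dR = c*tau/2 = 1500 * 23.1e-3 / 2 = 17.325

17.325 m


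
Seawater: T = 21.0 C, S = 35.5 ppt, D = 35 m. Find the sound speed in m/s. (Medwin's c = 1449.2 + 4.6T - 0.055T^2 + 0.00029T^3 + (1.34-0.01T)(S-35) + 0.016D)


1525.36 m/s


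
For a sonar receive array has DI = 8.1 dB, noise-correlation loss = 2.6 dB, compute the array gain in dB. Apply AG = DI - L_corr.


AG = DI - L_corr = 8.1 - 2.6 = 5.5

5.5 dB


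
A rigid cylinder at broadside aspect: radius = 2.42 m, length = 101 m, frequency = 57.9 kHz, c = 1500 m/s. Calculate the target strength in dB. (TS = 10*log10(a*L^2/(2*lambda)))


lambda = 1500/57900 = 0.02591 m
TS = 10*log10(2.42*101^2/(2*0.02591)) = 56.78

56.78 dB


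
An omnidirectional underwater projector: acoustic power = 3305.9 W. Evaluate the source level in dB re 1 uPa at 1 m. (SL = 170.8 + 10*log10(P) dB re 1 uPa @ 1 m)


205.99 dB


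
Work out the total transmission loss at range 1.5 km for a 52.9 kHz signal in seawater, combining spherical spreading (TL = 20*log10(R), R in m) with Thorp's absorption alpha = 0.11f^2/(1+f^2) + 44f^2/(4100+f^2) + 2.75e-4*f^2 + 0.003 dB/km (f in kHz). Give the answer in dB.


Step 1 (Thorp): alpha = 0.11*2798.41/(1+2798.41) + 44*2798.41/(4100+2798.41) + 2.75e-4*2798.41 + 0.003 = 18.7316 dB/km
Step 2: TL_spread = 20*log10(1500) = 63.52 dB
Step 3: TL_abs = alpha*R = 18.7316 * 1.5 = 28.1 dB
Step 4: TL_total = 63.52 + 28.1 = 91.62

91.62 dB


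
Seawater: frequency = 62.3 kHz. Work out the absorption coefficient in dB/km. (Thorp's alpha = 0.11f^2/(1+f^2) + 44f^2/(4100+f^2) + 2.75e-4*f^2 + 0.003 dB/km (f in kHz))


22.577 dB/km


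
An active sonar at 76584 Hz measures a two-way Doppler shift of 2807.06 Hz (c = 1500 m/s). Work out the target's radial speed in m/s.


From fd = 2*f*v/c, v = c*fd/(2*f) = 1500 * 2807.06 / (2*76584) = 27.49

27.49 m/s


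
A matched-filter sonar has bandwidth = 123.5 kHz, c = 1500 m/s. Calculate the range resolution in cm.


dR = c/(2*BW) = 1500 / (2 * 123.5e3) = 0.0061 m = 0.61 cm

0.61 cm


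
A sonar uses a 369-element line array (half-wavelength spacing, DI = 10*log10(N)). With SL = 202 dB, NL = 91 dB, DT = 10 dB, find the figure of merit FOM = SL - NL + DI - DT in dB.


Step 1: DI = 10*log10(369) = 25.67 dB
Step 2: FOM = SL - NL + DI - DT = 202 - 91 + 25.67 - 10 = 126.67

126.67 dB


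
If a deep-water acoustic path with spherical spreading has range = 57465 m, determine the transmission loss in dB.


TL = 20*log10(57465) = 95.19

95.19 dB


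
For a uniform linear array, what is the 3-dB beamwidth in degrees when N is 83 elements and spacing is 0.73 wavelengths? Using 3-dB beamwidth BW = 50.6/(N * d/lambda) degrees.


BW = 50.6 / (83 * 0.73) = 50.6 / 60.59 = 0.84

0.84 deg


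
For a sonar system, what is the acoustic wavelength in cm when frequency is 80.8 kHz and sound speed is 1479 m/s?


lambda = c/f = 1479 / 80800 = 0.0183 m = 1.83 cm

1.83 cm


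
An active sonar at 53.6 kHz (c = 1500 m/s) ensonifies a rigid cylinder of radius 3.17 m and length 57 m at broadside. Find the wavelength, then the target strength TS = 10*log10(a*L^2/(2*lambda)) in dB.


Step 1: lambda = c/f = 1500/53600 = 0.02799 m
Step 2: TS = 10*log10(a*L^2/(2*lambda)) = 10*log10(3.17*57^2/(2*0.02799)) = 52.65

52.65 dB


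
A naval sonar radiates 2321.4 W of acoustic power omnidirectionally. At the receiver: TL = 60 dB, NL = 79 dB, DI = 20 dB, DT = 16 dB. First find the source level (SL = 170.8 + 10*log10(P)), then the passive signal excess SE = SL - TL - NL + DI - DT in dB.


Step 1: SL = 170.8 + 10*log10(2321.4) = 204.46 dB
Step 2: SE = SL - TL - NL + DI - DT = 204.46 - 60 - 79 + 20 - 16 = 69.46

69.46 dB


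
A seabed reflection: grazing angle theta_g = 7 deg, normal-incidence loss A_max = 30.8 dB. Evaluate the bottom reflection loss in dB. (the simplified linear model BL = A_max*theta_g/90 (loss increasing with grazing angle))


BL = A_max * theta_g / 90 = 30.8 * 7 / 90 = 2.4

2.4 dB


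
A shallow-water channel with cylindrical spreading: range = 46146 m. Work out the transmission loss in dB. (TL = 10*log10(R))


TL = 10*log10(46146) = 46.64

46.64 dB


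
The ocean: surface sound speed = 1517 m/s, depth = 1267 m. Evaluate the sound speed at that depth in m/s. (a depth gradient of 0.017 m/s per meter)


c = 1517 + 0.017 * 1267 = 1538.539

1538.539 m/s


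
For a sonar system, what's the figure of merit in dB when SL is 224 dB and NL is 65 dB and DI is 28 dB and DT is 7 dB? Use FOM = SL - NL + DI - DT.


FOM = SL - NL + DI - DT = 224 - 65 + 28 - 7 = 180

180 dB


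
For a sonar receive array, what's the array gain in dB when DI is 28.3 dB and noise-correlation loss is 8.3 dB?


20.0 dB


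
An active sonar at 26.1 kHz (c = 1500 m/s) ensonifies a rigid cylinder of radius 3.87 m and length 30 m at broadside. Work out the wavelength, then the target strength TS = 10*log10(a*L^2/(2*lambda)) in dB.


Step 1: lambda = c/f = 1500/26100 = 0.05747 m
Step 2: TS = 10*log10(a*L^2/(2*lambda)) = 10*log10(3.87*30^2/(2*0.05747)) = 44.81

44.81 dB


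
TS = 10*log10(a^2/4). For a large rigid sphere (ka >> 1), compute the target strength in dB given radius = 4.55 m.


TS = 10*log10(4.55^2 / 4) = 10*log10(5.175625) = 7.14

7.14 dB


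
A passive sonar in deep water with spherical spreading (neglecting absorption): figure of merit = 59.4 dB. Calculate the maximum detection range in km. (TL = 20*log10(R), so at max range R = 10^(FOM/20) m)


At max range FOM = TL, so 20*log10(R) = 59.4
R = 10^(59.4/20) = 933.25 m = 0.93 km

0.93 km


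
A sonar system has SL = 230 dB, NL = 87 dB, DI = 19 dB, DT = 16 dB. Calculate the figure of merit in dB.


FOM = SL - NL + DI - DT = 230 - 87 + 19 - 16 = 146

146 dB


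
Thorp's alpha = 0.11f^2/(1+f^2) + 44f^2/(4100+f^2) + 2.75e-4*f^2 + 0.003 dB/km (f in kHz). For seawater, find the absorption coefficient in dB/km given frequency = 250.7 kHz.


f^2 = 62850.49
alpha = 0.11*62850.49/(1+62850.49) + 44*62850.49/(4100+62850.49) + 2.75e-4*62850.49 + 0.003 = 58.702

58.702 dB/km


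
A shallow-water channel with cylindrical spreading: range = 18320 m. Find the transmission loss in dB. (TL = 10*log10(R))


TL = 10*log10(18320) = 42.63

42.63 dB


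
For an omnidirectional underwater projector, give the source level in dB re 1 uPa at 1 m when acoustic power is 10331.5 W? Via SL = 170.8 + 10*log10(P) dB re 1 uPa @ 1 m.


210.94 dB


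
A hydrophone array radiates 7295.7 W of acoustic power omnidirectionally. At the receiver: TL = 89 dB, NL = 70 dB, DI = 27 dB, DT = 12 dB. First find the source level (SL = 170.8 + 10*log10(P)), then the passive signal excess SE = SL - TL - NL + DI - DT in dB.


Step 1: SL = 170.8 + 10*log10(7295.7) = 209.43 dB
Step 2: SE = SL - TL - NL + DI - DT = 209.43 - 89 - 70 + 27 - 12 = 65.43

65.43 dB


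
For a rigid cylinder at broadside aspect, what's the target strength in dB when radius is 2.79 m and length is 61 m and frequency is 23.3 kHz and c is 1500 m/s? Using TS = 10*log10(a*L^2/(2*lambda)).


lambda = 1500/23300 = 0.06438 m
TS = 10*log10(2.79*61^2/(2*0.06438)) = 49.06

49.06 dB


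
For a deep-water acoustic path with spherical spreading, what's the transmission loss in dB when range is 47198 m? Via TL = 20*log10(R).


TL = 20*log10(47198) = 93.48

93.48 dB


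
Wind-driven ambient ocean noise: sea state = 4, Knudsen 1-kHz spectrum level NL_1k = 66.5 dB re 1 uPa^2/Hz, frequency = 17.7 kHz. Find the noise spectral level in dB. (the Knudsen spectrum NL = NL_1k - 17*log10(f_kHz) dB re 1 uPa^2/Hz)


NL = NL_1k - 17*log10(f_kHz) = 66.5 - 17*log10(17.7) = 66.5 - (21.22) = 45.28

45.28 dB


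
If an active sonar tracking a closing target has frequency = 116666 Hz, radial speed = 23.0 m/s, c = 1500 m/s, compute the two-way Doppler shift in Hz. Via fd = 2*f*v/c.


fd = 2*f*v/c = 2 * 116666 * 23.0 / 1500 = 3577.76

3577.76 Hz


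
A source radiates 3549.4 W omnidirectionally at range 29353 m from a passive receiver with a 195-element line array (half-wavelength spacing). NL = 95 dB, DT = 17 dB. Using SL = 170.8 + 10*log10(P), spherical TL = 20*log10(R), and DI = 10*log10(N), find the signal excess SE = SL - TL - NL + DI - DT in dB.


Step 1: SL = 170.8 + 10*log10(3549.4) = 206.3 dB
Step 2: TL = 20*log10(29353) = 89.35 dB
Step 3: DI = 10*log10(195) = 22.9 dB
Step 4: SE = SL - TL - NL + DI - DT = 206.3 - 89.35 - 95 + 22.9 - 17 = 27.85

27.85 dB


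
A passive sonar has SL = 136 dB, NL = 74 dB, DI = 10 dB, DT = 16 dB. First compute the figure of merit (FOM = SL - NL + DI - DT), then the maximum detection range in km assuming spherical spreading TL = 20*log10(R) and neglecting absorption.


Step 1: FOM = SL - NL + DI - DT = 136 - 74 + 10 - 16 = 56 dB
Step 2: at max range FOM = TL = 20*log10(R), so R = 10^(56/20) = 630.96 m = 0.63 km

0.63 km


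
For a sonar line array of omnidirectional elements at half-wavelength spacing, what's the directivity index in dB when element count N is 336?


DI = 10*log10(336) = 25.26

25.26 dB


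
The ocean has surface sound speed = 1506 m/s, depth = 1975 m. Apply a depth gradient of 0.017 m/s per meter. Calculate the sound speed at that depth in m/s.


c = 1506 + 0.017 * 1975 = 1539.575

1539.575 m/s


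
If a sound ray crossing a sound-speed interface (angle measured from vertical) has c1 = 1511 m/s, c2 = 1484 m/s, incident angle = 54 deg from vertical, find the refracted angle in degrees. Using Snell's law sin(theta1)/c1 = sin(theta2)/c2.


sin(theta2) = (c2/c1)*sin(theta1) = (1484/1511)*sin(54 deg) = 0.79456
theta2 = arcsin(0.79456) = 52.61

52.61 deg


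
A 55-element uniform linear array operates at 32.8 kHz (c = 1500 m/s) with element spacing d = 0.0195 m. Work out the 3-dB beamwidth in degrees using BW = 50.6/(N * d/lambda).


Step 1: lambda = 1500/32800 = 0.04573 m
Step 2: d/lambda = 0.0195/0.04573 = 0.4264
Step 3: BW = 50.6/(N * d/lambda) = 50.6/(55 * 0.4264) = 2.16

2.16 deg


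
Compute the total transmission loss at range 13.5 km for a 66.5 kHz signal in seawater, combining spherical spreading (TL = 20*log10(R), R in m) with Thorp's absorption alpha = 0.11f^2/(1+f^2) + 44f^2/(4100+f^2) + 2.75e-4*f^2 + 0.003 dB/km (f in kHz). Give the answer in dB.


Step 1 (Thorp): alpha = 0.11*4422.25/(1+4422.25) + 44*4422.25/(4100+4422.25) + 2.75e-4*4422.25 + 0.003 = 24.161 dB/km
Step 2: TL_spread = 20*log10(13500) = 82.61 dB
Step 3: TL_abs = alpha*R = 24.161 * 13.5 = 326.17 dB
Step 4: TL_total = 82.61 + 326.17 = 408.78

408.78 dB


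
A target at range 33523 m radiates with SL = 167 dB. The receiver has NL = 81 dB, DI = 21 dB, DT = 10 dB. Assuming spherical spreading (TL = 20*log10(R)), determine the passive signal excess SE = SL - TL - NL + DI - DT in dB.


Step 1: TL = 20*log10(33523) = 90.51 dB
Step 2: SE = 167 - 90.51 - 81 + 21 - 10 = 6.49

6.49 dB


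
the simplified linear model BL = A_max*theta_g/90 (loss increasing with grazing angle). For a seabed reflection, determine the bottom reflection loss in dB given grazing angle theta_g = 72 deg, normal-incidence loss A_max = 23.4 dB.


BL = A_max * theta_g / 90 = 23.4 * 72 / 90 = 18.72

18.72 dB


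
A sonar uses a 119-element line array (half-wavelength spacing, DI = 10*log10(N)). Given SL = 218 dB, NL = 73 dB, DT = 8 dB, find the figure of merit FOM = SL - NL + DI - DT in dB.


Step 1: DI = 10*log10(119) = 20.76 dB
Step 2: FOM = SL - NL + DI - DT = 218 - 73 + 20.76 - 8 = 157.76

157.76 dB


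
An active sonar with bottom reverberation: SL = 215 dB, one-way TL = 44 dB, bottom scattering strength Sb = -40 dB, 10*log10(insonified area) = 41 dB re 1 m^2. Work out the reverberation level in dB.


128 dB


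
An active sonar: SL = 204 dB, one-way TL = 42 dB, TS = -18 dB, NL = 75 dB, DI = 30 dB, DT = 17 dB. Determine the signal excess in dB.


SE = SL - 2*TL + TS - NL + DI - DT = 204 - 2*42 + (-18) - 75 + 30 - 17 = 40

40 dB


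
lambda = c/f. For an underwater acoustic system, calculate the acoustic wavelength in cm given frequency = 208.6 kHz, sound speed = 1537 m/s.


lambda = c/f = 1537 / 208600 = 0.0074 m = 0.74 cm

0.74 cm


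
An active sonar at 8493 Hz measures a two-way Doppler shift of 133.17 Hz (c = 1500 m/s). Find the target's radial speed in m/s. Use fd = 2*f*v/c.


11.76 m/s


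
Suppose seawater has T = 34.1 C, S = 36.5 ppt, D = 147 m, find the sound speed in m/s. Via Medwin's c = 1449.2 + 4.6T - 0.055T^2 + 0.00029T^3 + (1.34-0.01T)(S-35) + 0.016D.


c = 1449.2 + 4.6*34.1 - 0.055*34.1^2 + 0.00029*34.1^3 + (1.34 - 0.01*34.1)*(36.5 - 35) + 0.016*147 = 1557.45

1557.45 m/s


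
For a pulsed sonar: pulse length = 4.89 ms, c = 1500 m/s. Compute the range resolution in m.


3.6675 m


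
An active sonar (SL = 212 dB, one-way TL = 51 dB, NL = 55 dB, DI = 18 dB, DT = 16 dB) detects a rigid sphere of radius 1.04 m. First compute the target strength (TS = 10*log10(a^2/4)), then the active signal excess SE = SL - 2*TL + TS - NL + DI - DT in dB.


Step 1: TS = 10*log10(1.04^2/4) = -5.68 dB
Step 2: SE = SL - 2*TL + TS - NL + DI - DT = 212 - 2*51 + (-5.68) - 55 + 18 - 16 = 51.32

51.32 dB


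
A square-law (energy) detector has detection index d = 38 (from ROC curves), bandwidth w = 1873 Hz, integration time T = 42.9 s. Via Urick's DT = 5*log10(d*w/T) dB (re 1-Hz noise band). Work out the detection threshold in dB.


16.1 dB


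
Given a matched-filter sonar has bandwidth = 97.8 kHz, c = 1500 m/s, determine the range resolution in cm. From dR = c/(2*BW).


dR = c/(2*BW) = 1500 / (2 * 97.8e3) = 0.0077 m = 0.77 cm

0.77 cm


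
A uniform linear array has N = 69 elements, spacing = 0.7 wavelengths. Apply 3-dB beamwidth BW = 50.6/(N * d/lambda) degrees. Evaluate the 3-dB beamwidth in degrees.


BW = 50.6 / (69 * 0.7) = 50.6 / 48.3 = 1.05

1.05 deg


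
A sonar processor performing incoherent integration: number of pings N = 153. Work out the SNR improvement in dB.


10.92 dB


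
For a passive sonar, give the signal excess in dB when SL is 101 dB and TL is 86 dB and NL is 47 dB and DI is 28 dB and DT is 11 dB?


-15 dB


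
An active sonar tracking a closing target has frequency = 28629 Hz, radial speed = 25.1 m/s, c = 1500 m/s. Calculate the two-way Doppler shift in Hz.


958.12 Hz


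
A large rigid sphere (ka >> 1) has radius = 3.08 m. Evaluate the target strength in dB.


TS = 10*log10(3.08^2 / 4) = 10*log10(2.3716) = 3.75

3.75 dB


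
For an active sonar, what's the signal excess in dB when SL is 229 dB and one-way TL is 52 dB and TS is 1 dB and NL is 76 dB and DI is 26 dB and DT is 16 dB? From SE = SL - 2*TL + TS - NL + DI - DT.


SE = SL - 2*TL + TS - NL + DI - DT = 229 - 2*52 + (1) - 76 + 26 - 16 = 60

60 dB


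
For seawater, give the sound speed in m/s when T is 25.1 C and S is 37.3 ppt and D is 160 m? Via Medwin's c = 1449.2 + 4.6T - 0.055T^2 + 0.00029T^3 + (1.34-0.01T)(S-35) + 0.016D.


1539.66 m/s


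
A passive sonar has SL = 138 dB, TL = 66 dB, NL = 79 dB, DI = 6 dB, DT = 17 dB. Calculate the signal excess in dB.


-18 dB


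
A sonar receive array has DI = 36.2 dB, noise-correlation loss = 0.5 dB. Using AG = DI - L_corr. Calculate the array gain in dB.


AG = DI - L_corr = 36.2 - 0.5 = 35.7

35.7 dB


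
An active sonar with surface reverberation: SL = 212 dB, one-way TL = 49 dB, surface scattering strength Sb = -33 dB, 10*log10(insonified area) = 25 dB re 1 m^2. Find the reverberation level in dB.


RL = SL - 2*TL + Sb + 10*log10(A) = 212 - 2*49 + (-33) + 25 = 106

106 dB


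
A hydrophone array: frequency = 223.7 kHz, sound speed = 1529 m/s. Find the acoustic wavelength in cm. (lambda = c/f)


lambda = c/f = 1529 / 223700 = 0.0068 m = 0.68 cm

0.68 cm


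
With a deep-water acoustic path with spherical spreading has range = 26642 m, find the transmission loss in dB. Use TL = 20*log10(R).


88.51 dB


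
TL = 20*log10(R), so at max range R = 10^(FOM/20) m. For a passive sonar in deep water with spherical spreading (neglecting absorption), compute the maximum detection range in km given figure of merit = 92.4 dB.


41.69 km


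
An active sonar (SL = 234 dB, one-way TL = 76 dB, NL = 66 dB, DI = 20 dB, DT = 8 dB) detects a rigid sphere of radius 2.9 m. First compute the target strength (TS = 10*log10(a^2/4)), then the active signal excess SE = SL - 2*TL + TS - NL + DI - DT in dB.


Step 1: TS = 10*log10(2.9^2/4) = 3.23 dB
Step 2: SE = SL - 2*TL + TS - NL + DI - DT = 234 - 2*76 + (3.23) - 66 + 20 - 8 = 31.23

31.23 dB


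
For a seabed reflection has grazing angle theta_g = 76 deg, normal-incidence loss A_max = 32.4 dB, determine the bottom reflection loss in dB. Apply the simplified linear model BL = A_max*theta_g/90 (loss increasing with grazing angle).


BL = A_max * theta_g / 90 = 32.4 * 76 / 90 = 27.36

27.36 dB


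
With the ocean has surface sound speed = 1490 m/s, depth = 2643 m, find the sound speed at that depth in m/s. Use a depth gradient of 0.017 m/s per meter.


c = 1490 + 0.017 * 2643 = 1534.931

1534.931 m/s


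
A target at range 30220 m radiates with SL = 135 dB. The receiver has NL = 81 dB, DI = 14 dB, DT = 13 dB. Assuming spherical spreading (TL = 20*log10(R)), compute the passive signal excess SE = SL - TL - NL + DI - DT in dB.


Step 1: TL = 20*log10(30220) = 89.61 dB
Step 2: SE = 135 - 89.61 - 81 + 14 - 13 = -34.61

-34.61 dB


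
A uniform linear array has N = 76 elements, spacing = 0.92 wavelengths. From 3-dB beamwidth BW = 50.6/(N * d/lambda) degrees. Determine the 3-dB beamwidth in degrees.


BW = 50.6 / (76 * 0.92) = 50.6 / 69.92 = 0.72

0.72 deg


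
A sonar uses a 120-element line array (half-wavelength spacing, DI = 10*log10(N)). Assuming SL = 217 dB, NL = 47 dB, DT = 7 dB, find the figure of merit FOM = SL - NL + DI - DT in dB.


Step 1: DI = 10*log10(120) = 20.79 dB
Step 2: FOM = SL - NL + DI - DT = 217 - 47 + 20.79 - 7 = 183.79

183.79 dB


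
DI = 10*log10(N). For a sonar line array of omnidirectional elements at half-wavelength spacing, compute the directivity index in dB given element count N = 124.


DI = 10*log10(124) = 20.93

20.93 dB


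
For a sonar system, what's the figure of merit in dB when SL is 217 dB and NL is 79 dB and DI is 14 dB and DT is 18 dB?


134 dB


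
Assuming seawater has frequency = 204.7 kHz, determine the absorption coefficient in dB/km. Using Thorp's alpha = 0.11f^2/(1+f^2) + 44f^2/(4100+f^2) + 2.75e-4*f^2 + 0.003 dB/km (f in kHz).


f^2 = 41902.09
alpha = 0.11*41902.09/(1+41902.09) + 44*41902.09/(4100+41902.09) + 2.75e-4*41902.09 + 0.003 = 51.715

51.715 dB/km


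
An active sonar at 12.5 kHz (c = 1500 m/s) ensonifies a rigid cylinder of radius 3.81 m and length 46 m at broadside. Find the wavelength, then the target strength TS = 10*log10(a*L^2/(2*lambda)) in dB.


Step 1: lambda = c/f = 1500/12500 = 0.12 m
Step 2: TS = 10*log10(a*L^2/(2*lambda)) = 10*log10(3.81*46^2/(2*0.12)) = 45.26

45.26 dB


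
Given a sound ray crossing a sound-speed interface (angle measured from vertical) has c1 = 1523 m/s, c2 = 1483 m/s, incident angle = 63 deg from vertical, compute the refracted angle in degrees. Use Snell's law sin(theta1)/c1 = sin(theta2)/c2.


sin(theta2) = (c2/c1)*sin(theta1) = (1483/1523)*sin(63 deg) = 0.86761
theta2 = arcsin(0.86761) = 60.18

60.18 deg


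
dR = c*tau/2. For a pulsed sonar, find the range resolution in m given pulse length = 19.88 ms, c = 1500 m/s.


14.91 m


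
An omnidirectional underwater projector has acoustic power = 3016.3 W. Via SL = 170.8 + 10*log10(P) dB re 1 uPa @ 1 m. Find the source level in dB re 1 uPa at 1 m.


SL = 170.8 + 10*log10(3016.3) = 170.8 + 34.79 = 205.59

205.59 dB


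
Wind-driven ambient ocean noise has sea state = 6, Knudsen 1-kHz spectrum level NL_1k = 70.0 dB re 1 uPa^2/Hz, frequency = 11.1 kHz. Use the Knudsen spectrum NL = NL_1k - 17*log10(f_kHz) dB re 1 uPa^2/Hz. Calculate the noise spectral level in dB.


NL = NL_1k - 17*log10(f_kHz) = 70.0 - 17*log10(11.1) = 70.0 - (17.77) = 52.23

52.23 dB


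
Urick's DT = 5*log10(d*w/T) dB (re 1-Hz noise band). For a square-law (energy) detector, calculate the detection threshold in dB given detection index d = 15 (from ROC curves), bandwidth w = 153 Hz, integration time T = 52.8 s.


DT = 5*log10(d*w/T) = 5*log10(15 * 153 / 52.8) = 5*log10(43.47) = 8.19

8.19 dB


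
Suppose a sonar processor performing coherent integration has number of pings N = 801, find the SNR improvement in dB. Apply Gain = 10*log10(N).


Gain = 10*log10(801) = 29.04

29.04 dB


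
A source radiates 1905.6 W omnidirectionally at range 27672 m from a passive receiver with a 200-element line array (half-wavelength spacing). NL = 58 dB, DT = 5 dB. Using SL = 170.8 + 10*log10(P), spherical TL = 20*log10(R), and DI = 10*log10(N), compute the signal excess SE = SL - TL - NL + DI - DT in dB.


Step 1: SL = 170.8 + 10*log10(1905.6) = 203.6 dB
Step 2: TL = 20*log10(27672) = 88.84 dB
Step 3: DI = 10*log10(200) = 23.01 dB
Step 4: SE = SL - TL - NL + DI - DT = 203.6 - 88.84 - 58 + 23.01 - 5 = 74.77

74.77 dB


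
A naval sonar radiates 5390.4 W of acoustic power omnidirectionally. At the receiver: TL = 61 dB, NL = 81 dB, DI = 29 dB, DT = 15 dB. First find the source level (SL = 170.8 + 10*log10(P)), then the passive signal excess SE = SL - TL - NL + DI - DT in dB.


Step 1: SL = 170.8 + 10*log10(5390.4) = 208.12 dB
Step 2: SE = SL - TL - NL + DI - DT = 208.12 - 61 - 81 + 29 - 15 = 80.12

80.12 dB


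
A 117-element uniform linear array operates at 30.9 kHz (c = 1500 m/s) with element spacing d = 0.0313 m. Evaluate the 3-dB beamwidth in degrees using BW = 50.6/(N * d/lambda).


0.67 deg


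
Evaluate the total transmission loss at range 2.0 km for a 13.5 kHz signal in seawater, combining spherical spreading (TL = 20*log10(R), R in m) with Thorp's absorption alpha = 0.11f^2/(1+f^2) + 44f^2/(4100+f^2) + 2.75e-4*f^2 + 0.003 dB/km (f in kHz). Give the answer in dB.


Step 1 (Thorp): alpha = 0.11*182.25/(1+182.25) + 44*182.25/(4100+182.25) + 2.75e-4*182.25 + 0.003 = 2.0351 dB/km
Step 2: TL_spread = 20*log10(2000) = 66.02 dB
Step 3: TL_abs = alpha*R = 2.0351 * 2.0 = 4.07 dB
Step 4: TL_total = 66.02 + 4.07 = 70.09

70.09 dB


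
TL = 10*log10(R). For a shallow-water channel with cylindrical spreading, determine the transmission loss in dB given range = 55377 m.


TL = 10*log10(55377) = 47.43

47.43 dB


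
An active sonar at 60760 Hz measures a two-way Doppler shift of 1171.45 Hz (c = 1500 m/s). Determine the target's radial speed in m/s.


From fd = 2*f*v/c, v = c*fd/(2*f) = 1500 * 1171.45 / (2*60760) = 14.46

14.46 m/s


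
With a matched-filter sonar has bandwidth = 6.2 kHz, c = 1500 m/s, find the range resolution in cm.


dR = c/(2*BW) = 1500 / (2 * 6.2e3) = 0.121 m = 12.1 cm

12.1 cm


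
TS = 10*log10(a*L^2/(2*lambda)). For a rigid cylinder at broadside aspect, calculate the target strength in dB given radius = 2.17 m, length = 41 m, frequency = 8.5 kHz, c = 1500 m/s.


lambda = 1500/8500 = 0.17647 m
TS = 10*log10(2.17*41^2/(2*0.17647)) = 40.14

40.14 dB


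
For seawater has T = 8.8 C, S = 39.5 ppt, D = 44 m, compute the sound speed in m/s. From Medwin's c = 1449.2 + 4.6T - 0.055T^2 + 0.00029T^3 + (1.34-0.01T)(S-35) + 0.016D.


c = 1449.2 + 4.6*8.8 - 0.055*8.8^2 + 0.00029*8.8^3 + (1.34 - 0.01*8.8)*(39.5 - 35) + 0.016*44 = 1491.96

1491.96 m/s


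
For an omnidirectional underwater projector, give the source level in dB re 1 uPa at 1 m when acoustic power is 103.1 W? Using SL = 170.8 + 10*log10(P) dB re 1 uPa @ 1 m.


SL = 170.8 + 10*log10(103.1) = 170.8 + 20.13 = 190.93

190.93 dB


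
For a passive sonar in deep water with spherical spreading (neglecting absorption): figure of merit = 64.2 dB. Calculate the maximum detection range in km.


At max range FOM = TL, so 20*log10(R) = 64.2
R = 10^(64.2/20) = 1621.81 m = 1.62 km

1.62 km


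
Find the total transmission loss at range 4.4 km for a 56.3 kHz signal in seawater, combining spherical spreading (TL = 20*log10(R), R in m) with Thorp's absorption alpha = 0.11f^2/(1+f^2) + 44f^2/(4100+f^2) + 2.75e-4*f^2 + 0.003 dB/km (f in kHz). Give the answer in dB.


161.61 dB


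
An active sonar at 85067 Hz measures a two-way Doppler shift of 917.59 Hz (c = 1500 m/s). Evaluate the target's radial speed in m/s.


8.09 m/s


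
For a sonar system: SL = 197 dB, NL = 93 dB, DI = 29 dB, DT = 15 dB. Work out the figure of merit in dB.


118 dB


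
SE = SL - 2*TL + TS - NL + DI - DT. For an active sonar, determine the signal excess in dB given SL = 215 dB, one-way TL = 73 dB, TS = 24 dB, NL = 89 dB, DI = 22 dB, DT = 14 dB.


SE = SL - 2*TL + TS - NL + DI - DT = 215 - 2*73 + (24) - 89 + 22 - 14 = 12

12 dB


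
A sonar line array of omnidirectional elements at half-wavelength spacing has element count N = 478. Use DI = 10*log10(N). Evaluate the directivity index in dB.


DI = 10*log10(478) = 26.79

26.79 dB


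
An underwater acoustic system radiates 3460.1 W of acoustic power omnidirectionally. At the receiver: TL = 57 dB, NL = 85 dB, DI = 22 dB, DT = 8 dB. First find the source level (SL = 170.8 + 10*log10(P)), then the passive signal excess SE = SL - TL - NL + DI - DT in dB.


Step 1: SL = 170.8 + 10*log10(3460.1) = 206.19 dB
Step 2: SE = SL - TL - NL + DI - DT = 206.19 - 57 - 85 + 22 - 8 = 78.19

78.19 dB


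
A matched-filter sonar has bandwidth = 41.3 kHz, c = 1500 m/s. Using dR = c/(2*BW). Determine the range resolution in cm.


1.82 cm


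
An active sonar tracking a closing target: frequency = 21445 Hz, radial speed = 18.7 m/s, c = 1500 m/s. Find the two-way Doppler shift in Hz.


fd = 2*f*v/c = 2 * 21445 * 18.7 / 1500 = 534.7

534.7 Hz


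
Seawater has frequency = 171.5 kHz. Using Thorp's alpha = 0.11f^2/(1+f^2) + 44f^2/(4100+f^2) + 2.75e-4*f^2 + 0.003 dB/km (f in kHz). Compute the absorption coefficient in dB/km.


f^2 = 29412.25
alpha = 0.11*29412.25/(1+29412.25) + 44*29412.25/(4100+29412.25) + 2.75e-4*29412.25 + 0.003 = 46.818

46.818 dB/km


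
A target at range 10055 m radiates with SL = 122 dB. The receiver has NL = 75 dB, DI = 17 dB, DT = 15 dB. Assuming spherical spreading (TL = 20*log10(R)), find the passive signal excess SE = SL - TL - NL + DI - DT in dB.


Step 1: TL = 20*log10(10055) = 80.05 dB
Step 2: SE = 122 - 80.05 - 75 + 17 - 15 = -31.05

-31.05 dB


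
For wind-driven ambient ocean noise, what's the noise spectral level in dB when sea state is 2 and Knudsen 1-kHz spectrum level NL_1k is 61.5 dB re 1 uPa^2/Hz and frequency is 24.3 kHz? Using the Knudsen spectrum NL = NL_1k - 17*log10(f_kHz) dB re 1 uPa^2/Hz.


NL = NL_1k - 17*log10(f_kHz) = 61.5 - 17*log10(24.3) = 61.5 - (23.56) = 37.94

37.94 dB


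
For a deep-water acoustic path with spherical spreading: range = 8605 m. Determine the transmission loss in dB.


TL = 20*log10(8605) = 78.7

78.7 dB


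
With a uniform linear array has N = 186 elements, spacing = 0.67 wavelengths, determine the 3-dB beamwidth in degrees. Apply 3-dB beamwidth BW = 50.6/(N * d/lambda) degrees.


BW = 50.6 / (186 * 0.67) = 50.6 / 124.62 = 0.41

0.41 deg


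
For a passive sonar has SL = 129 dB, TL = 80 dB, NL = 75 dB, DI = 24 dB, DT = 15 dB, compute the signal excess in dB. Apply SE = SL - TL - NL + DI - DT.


-17 dB


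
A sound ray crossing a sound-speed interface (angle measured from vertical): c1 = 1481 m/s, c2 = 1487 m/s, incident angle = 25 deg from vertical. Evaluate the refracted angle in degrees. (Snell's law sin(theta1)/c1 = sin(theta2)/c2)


25.11 deg


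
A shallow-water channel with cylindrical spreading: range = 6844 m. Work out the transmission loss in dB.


38.35 dB


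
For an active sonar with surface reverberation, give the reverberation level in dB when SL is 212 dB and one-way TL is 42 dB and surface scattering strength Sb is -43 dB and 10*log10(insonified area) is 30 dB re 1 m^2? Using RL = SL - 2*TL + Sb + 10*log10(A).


RL = SL - 2*TL + Sb + 10*log10(A) = 212 - 2*42 + (-43) + 30 = 115

115 dB


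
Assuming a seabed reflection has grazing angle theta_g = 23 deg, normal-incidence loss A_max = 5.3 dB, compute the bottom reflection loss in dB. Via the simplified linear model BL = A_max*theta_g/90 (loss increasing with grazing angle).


BL = A_max * theta_g / 90 = 5.3 * 23 / 90 = 1.35

1.35 dB


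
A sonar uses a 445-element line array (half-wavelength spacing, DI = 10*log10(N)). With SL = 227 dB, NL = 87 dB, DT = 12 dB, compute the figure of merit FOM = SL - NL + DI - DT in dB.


154.48 dB


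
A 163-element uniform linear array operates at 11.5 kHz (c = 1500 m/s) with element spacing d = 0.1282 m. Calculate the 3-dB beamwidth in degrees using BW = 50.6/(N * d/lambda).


Step 1: lambda = 1500/11500 = 0.13043 m
Step 2: d/lambda = 0.1282/0.13043 = 0.9829
Step 3: BW = 50.6/(N * d/lambda) = 50.6/(163 * 0.9829) = 0.32

0.32 deg


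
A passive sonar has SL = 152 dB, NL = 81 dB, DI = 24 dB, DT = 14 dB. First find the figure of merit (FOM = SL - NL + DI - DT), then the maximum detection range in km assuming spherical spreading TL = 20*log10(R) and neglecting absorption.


Step 1: FOM = SL - NL + DI - DT = 152 - 81 + 24 - 14 = 81 dB
Step 2: at max range FOM = TL = 20*log10(R), so R = 10^(81/20) = 11220.18 m = 11.22 km

11.22 km


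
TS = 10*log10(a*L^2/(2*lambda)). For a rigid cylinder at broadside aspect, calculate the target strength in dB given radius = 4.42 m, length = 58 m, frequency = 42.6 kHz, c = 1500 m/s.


lambda = 1500/42600 = 0.03521 m
TS = 10*log10(4.42*58^2/(2*0.03521)) = 53.25

53.25 dB


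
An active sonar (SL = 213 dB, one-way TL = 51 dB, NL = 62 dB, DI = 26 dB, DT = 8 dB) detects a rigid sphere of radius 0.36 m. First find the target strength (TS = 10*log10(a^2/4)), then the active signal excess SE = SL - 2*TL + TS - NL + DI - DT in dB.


Step 1: TS = 10*log10(0.36^2/4) = -14.89 dB
Step 2: SE = SL - 2*TL + TS - NL + DI - DT = 213 - 2*51 + (-14.89) - 62 + 26 - 8 = 52.11

52.11 dB
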